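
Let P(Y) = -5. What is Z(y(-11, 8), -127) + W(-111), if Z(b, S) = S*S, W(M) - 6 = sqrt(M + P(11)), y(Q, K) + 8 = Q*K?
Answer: 16135 + 2*I*sqrt(29) ≈ 16135.0 + 10.77*I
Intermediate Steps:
y(Q, K) = -8 + K*Q (y(Q, K) = -8 + Q*K = -8 + K*Q)
W(M) = 6 + sqrt(-5 + M) (W(M) = 6 + sqrt(M - 5) = 6 + sqrt(-5 + M))
Z(b, S) = S**2
Z(y(-11, 8), -127) + W(-111) = (-127)**2 + (6 + sqrt(-5 - 111)) = 16129 + (6 + sqrt(-116)) = 16129 + (6 + 2*I*sqrt(29)) = 16135 + 2*I*sqrt(29)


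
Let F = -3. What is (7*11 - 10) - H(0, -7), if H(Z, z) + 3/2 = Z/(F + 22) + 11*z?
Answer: 291/2 ≈ 145.50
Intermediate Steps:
H(Z, z) = -3/2 + 11*z + Z/19 (H(Z, z) = -3/2 + (Z/(-3 + 22) + 11*z) = -3/2 + (Z/19 + 11*z) = -3/2 + (11*z + Z/19) = -3/2 + 11*z + Z/19)
(7*11 - 10) - H(0, -7) = (7*11 - 10) - (-3/2 + 11*(-7) + (1/19)*0) = (77 - 10) - (-3/2 - 77 + 0) = 67 - 1*(-157/2) = 67 + 157/2 = 291/2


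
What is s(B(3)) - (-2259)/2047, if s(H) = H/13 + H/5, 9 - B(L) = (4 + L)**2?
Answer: -265401/26611 ≈ -9.9734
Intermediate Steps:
B(L) = 9 - (4 + L)**2
s(H) = 18*H/65 (s(H) = H*(1/13) + H*(1/5) = H/13 + H/5 = 18*H/65)
s(B(3)) - (-2259)/2047 = 18*(9 - (4 + 3)**2)/65 - (-2259)/2047 = 18*(9 - 1*7**2)/65 - (-2259)/2047 = 18*(9 - 1*49)/65 - 1*(-2259/2047) = 18*(9 - 49)/65 + 2259/2047 = (18/65)*(-40) + 2259/2047 = -144/13 + 2259/2047 = -265401/26611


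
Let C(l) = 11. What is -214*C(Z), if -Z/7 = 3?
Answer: -2354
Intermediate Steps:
Z = -21 (Z = -7*3 = -21)
-214*C(Z) = -214*11 = -2354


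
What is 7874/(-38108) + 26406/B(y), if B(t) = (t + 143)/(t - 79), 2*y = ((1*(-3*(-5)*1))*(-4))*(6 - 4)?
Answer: -69936776207/1581482 ≈ -44222.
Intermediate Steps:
y = -60 (y = (((1*(-3*(-5)*1))*(-4))*(6 - 4))/2 = (((1*(15*1))*(-4))*2)/2 = (((1*15)*(-4))*2)/2 = ((15*(-4))*2)/2 = (-60*2)/2 = (1/2)*(-120) = -60)
B(t) = (143 + t)/(-79 + t)
7874/(-38108) + 26406/B(y) = 7874/(-38108) + 26406/(((143 - 60)/(-79 - 60))) = 7874*(-1/38108) + 26406/((83/(-139))) = -3937/19054 + 26406/((-1/139*83)) = -3937/19054 + 26406/(-83/139) = -3937/19054 + 26406*(-139/83) = -3937/19054 - 3670434/83 = -69936776207/1581482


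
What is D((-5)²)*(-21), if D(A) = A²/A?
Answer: -525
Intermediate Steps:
D(A) = A
D((-5)²)*(-21) = (-5)²*(-21) = 25*(-21) = -525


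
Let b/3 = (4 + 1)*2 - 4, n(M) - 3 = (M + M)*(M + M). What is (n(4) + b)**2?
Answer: 7225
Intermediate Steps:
n(M) = 3 + 4*M**2 (n(M) = 3 + (M + M)*(M + M) = 3 + (2*M)*(2*M) = 3 + 4*M**2)
b = 18 (b = 3*((4 + 1)*2 - 4) = 3*(5*2 - 4) = 3*(10 - 4) = 3*6 = 18)
(n(4) + b)**2 = ((3 + 4*4**2) + 18)**2 = ((3 + 4*16) + 18)**2 = ((3 + 64) + 18)**2 = (67 + 18)**2 = 85**2 = 7225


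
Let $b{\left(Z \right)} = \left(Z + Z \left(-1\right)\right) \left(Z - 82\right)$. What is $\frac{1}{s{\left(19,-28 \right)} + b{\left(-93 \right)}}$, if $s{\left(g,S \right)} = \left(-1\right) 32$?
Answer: $- \frac{1}{32} \approx -0.03125$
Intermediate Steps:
$s{\left(g,S \right)} = -32$
$b{\left(Z \right)} = 0$ ($b{\left(Z \right)} = \left(Z - Z\right) \left(-82 + Z\right) = 0 \left(-82 + Z\right) = 0$)
$\frac{1}{s{\left(19,-28 \right)} + b{\left(-93 \right)}} = \frac{1}{-32 + 0} = \frac{1}{-32} = - \frac{1}{32}$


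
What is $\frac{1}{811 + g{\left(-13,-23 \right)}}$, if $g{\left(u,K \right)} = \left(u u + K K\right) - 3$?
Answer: $\frac{1}{1506} \approx 0.00066401$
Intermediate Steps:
$g{\left(u,K \right)} = -3 + K^{2} + u^{2}$ ($g{\left(u,K \right)} = \left(u^{2} + K^{2}\right) - 3 = \left(K^{2} + u^{2}\right) - 3 = -3 + K^{2} + u^{2}$)
$\frac{1}{811 + g{\left(-13,-23 \right)}} = \frac{1}{811 + \left(-3 + \left(-23\right)^{2} + \left(-13\right)^{2}\right)} = \frac{1}{811 + \left(-3 + 529 + 169\right)} = \frac{1}{811 + 695} = \frac{1}{1506}$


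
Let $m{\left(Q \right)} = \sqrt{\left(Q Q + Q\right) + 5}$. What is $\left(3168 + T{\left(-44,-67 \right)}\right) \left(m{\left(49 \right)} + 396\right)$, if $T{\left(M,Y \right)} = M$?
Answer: $1237104 + 3124 \sqrt{2455} \approx 1.3919 \cdot 10^{6}$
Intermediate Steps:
$m{\left(Q \right)} = \sqrt{5 + Q + Q^{2}}$ ($m{\left(Q \right)} = \sqrt{\left(Q^{2} + Q\right) + 5} = \sqrt{\left(Q + Q^{2}\right) + 5} = \sqrt{5 + Q + Q^{2}}$)
$\left(3168 + T{\left(-44,-67 \right)}\right) \left(m{\left(49 \right)} + 396\right) = \left(3168 - 44\right) \left(\sqrt{5 + 49 + 49^{2}} + 396\right) = 3124 \left(\sqrt{5 + 49 + 2401} + 396\right) = 3124 \left(\sqrt{2455} + 396\right) = 3124 \left(396 + \sqrt{2455}\right) = 1237104 + 3124 \sqrt{2455}$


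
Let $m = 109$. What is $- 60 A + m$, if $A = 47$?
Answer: $-2711$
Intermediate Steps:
$- 60 A + m = \left(-60\right) 47 + 109 = -2820 + 109 = -2711$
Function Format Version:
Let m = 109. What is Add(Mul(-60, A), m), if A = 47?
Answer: -2711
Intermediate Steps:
Add(Mul(-60, A), m) = Add(Mul(-60, 47), 109) = Add(-2820, 109) = -2711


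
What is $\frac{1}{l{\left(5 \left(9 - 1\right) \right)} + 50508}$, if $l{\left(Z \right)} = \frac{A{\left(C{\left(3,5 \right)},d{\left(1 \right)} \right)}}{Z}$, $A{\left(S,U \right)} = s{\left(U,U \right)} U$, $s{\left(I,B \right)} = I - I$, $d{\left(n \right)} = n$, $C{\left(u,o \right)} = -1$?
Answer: $\frac{1}{50508} \approx 1.9799 \cdot 10^{-5}$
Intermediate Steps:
$s{\left(I,B \right)} = 0$
$A{\left(S,U \right)} = 0$ ($A{\left(S,U \right)} = 0 U = 0$)
$l{\left(Z \right)} = 0$ ($l{\left(Z \right)} = \frac{0}{Z} = 0$)
$\frac{1}{l{\left(5 \left(9 - 1\right) \right)} + 50508} = \frac{1}{0 + 50508} = \frac{1}{50508}$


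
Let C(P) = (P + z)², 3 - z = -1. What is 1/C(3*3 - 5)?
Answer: 1/64 ≈ 0.015625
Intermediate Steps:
z = 4 (z = 3 - 1*(-1) = 3 + 1 = 4)
C(P) = (4 + P)² (C(P) = (P + 4)² = (4 + P)²)
1/C(3*3 - 5) = 1/((4 + (3*3 - 5))²) = 1/((4 + (9 - 5))²) = 1/((4 + 4)²) = 1/(8²) = 1/64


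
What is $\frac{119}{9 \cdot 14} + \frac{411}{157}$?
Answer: $\frac{10067}{2826} \approx 3.5623$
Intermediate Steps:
$\frac{119}{9 \cdot 14} + \frac{411}{157} = \frac{119}{126} + 411 \cdot \frac{1}{157} = 119 \cdot \frac{1}{126} + \frac{411}{157} = \frac{17}{18} + \frac{411}{157} = \frac{10067}{2826}$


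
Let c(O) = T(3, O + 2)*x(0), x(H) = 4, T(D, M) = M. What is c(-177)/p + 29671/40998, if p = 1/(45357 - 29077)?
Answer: -467213178329/40998 ≈ -1.1396e+7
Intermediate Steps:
p = 1/16280 ≈ 6.1425e-5
c(O) = 8 + 4*O (c(O) = (O + 2)*4 = (2 + O)*4 = 8 + 4*O)
c(-177)/p + 29671/40998 = (8 + 4*(-177))/(1/16280) + 29671/40998 = (8 - 708)*16280 + 29671*(1/40998) = -700*16280 + 29671/40998 = -11396000 + 29671/40998 = -467213178329/40998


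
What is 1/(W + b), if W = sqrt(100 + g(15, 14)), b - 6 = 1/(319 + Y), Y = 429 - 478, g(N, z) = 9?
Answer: -437670/5318459 + 72900*sqrt(109)/5318459 ≈ 0.060812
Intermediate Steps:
Y = -49
b = 1621/270 (b = 6 + 1/(319 - 49) = 6 + 1/270 = 1621/270 ≈ 6.0037)
W = sqrt(109) (W = sqrt(100 + 9) = sqrt(109) ≈ 10.440)
1/(W + b) = 1/(sqrt(109) + 1621/270) = 1/(1621/270 + sqrt(109))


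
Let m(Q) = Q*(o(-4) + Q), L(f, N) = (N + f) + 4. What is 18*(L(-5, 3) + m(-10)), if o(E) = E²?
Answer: -1044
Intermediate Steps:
L(f, N) = 4 + N + f
m(Q) = Q*(16 + Q) (m(Q) = Q*((-4)² + Q) = Q*(16 + Q))
18*(L(-5, 3) + m(-10)) = 18*((4 + 3 - 5) - 10*(16 - 10)) = 18*(2 - 10*6) = 18*(2 - 60) = 18*(-58) = -1044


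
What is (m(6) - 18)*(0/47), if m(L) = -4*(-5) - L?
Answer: 0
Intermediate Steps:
m(L) = 20 - L
(m(6) - 18)*(0/47) = ((20 - 1*6) - 18)*(0/47) = ((20 - 6) - 18)*(0*(1/47)) = (14 - 18)*0 = -4*0 = 0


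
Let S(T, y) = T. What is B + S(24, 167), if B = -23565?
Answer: -23541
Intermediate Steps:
B + S(24, 167) = -23565 + 24 = -23541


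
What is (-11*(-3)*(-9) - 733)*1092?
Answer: -1124760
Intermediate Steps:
(-11*(-3)*(-9) - 733)*1092 = (33*(-9) - 733)*1092 = (-297 - 733)*1092 = -1030*1092 = -1124760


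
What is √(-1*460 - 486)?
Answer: I*√946 ≈ 30.757*I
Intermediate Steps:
√(-1*460 - 486) = √(-460 - 486) = √(-946) = I*√946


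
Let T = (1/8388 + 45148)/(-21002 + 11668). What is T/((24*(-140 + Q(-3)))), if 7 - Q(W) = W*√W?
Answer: 50367289525/33289182620928 + 378701425*I*√3/11096394206976 ≈ 0.001513 + 5.9112e-5*I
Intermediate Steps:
Q(W) = 7 - W^(3/2) (Q(W) = 7 - W*√W = 7 - W^(3/2))
T = -378701425/78293592 (T = (1/8388 + 45148)/(-9334) = (378701425/8388)*(-1/9334) = -378701425/78293592 ≈ -4.8369)
T/((24*(-140 + Q(-3)))) = -378701425*1/(24*(-140 + (7 - (-3)^(3/2))))/78293592 = -378701425*1/(24*(-140 + (7 - (-3)*I*√3)))/78293592 = -378701425*1/(24*(-140 + (7 + 3*I*√3)))/78293592 = -378701425*1/(24*(-133 + 3*I*√3))/78293592 = -378701425/(78293592*(-3192 + 72*I*√3))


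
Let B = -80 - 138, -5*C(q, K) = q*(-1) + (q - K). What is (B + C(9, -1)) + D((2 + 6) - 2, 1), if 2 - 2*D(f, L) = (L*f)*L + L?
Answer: -2207/10 ≈ -220.70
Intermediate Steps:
C(q, K) = K/5 (C(q, K) = -(q*(-1) + (q - K))/5 = -(-q + (q - K))/5 = -(-1)*K/5 = K/5)
B = -218
D(f, L) = 1 - L/2 - f*L²/2 (D(f, L) = 1 - ((L*f)*L + L)/2 = 1 - (f*L² + L)/2 = 1 - (L + f*L²)/2 = 1 + (-L/2 - f*L²/2) = 1 - L/2 - f*L²/2)
(B + C(9, -1)) + D((2 + 6) - 2, 1) = (-218 + (⅕)*(-1)) + (1 - ½*1 - ½*((2 + 6) - 2)*1²) = (-218 - ⅕) + (1 - ½ - ½*(8 - 2)*1) = -1091/5 + (1 - ½ - ½*6*1) = -1091/5 + (1 - ½ - 3) = -1091/5 - 5/2 = -2207/10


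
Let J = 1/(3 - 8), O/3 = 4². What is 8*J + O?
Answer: 232/5 ≈ 46.400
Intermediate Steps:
O = 48 (O = 3*4² = 3*16 = 48)
J = -⅕ (J = 1/(-5) = -⅕ ≈ -0.20000)
8*J + O = 8*(-⅕) + 48 = -8/5 + 48 = 232/5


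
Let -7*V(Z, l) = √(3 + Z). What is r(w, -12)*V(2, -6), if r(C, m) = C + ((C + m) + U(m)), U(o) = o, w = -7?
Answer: 38*√5/7 ≈ 12.139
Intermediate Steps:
V(Z, l) = -√(3 + Z)/7
r(C, m) = 2*C + 2*m (r(C, m) = C + ((C + m) + m) = C + (C + 2*m) = 2*C + 2*m)
r(w, -12)*V(2, -6) = (2*(-7) + 2*(-12))*(-√(3 + 2)/7) = (-14 - 24)*(-√5/7) = -(-38)*√5/7 = 38*√5/7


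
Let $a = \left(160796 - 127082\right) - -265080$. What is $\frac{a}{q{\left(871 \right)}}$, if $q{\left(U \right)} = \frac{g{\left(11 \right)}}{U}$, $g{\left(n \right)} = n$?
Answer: $\frac{260249574}{11} \approx 2.3659 \cdot 10^{7}$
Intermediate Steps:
$q{\left(U \right)} = \frac{11}{U}$
$a = 298794$ ($a = 33714 + 265080 = 298794$)
$\frac{a}{q{\left(871 \right)}} = \frac{298794}{11 \cdot \frac{1}{871}} = \frac{298794}{\frac{11}{871}} = 298794 \cdot \frac{871}{11} = \frac{260249574}{11}$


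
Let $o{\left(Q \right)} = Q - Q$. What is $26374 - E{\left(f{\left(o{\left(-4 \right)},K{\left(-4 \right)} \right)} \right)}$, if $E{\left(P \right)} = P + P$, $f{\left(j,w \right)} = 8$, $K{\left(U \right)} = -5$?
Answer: $26358$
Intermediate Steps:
$o{\left(Q \right)} = 0$
$E{\left(P \right)} = 2 P$
$26374 - E{\left(f{\left(o{\left(-4 \right)},K{\left(-4 \right)} \right)} \right)} = 26374 - 2 \cdot 8 = 26374 - 16 = 26358$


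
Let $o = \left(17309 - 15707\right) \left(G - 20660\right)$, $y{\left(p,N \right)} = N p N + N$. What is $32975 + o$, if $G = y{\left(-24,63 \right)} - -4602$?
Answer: $-178191127$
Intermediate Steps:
$y{\left(p,N \right)} = N + p N^{2}$ ($y{\left(p,N \right)} = p N^{2} + N = N + p N^{2}$)
$G = -90591$ ($G = 63 \left(1 + 63 \left(-24\right)\right) - -4602 = 63 \left(1 - 1512\right) + 4602 = 63 \left(-1511\right) + 4602 = -95193 + 4602 = -90591$)
$o = -178224102$ ($o = \left(17309 - 15707\right) \left(-90591 - 20660\right) = 1602 \left(-111251\right) = -178224102$)
$32975 + o = 32975 - 178224102 = -178191127$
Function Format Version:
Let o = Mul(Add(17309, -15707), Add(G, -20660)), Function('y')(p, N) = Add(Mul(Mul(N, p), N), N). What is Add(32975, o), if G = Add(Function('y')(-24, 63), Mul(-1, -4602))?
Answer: -178191127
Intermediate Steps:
Function('y')(p, N) = Add(N, Mul(p, Pow(N, 2))) (Function('y')(p, N) = Add(Mul(p, Pow(N, 2)), N) = Add(N, Mul(p, Pow(N, 2))))
G = -90591 (G = Add(Mul(63, Add(1, Mul(63, -24))), Mul(-1, -4602)) = Add(Mul(63, Add(1, -1512)), 4602) = Add(Mul(63, -1511), 4602) = Add(-95193, 4602) = -90591)
o = -178224102 (o = Mul(Add(17309, -15707), Add(-90591, -20660)) = Mul(1602, -111251) = -178224102)
Add(32975, o) = Add(32975, -178224102) = -178191127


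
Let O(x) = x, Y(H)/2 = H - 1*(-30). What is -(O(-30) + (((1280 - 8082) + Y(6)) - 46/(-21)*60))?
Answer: 46400/7 ≈ 6628.6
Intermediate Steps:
Y(H) = 60 + 2*H (Y(H) = 2*(H - 1*(-30)) = 2*(H + 30) = 2*(30 + H) = 60 + 2*H)
-(O(-30) + (((1280 - 8082) + Y(6)) - 46/(-21)*60)) = -(-30 + (((1280 - 8082) + (60 + 2*6)) - 46/(-21)*60)) = -(-30 + ((-6802 + (60 + 12)) - 46*(-1/21)*60)) = -(-30 + ((-6802 + 72) - (-46)*60/21)) = -(-30 + (-6730 - 1*(-920/7))) = -(-30 + (-6730 + 920/7)) = -(-30 - 46190/7) = -1*(-46400/7) = 46400/7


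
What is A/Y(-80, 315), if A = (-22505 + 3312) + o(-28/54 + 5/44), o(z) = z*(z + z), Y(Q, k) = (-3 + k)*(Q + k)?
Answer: -2708746267/10347974208 ≈ -0.26177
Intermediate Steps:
o(z) = 2*z² (o(z) = z*(2*z) = 2*z²)
A = -13543731335/705672 (A = (-22505 + 3312) + 2*(-28/54 + 5/44)² = -19193 + 2*(-28*1/54 + 5*(1/44))² = -19193 + 2*(-14/27 + 5/44)² = -19193 + 2*(-481/1188)² = -19193 + 2*(231361/1411344) = -19193 + 231361/705672 = -13543731335/705672 ≈ -19193.)
A/Y(-80, 315) = -13543731335/(705672*(315² - 3*(-80) - 3*315 - 80*315)) = -13543731335/(705672*(99225 + 240 - 945 - 25200)) = -13543731335/705672/73320 = -13543731335/705672*1/73320 = -2708746267/10347974208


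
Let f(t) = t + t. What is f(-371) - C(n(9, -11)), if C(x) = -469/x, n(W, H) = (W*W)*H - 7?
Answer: -666785/898 ≈ -742.52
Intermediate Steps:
f(t) = 2*t
n(W, H) = -7 + H*W**2 (n(W, H) = W**2*H - 7 = H*W**2 - 7 = -7 + H*W**2)
f(-371) - C(n(9, -11)) = 2*(-371) - (-469)/(-7 - 11*9**2) = -742 - (-469)/(-7 - 11*81) = -742 - (-469)/(-7 - 891) = -742 - (-469)/(-898) = -742 - (-469)*(-1)/898 = -742 - 1*469/898 = -742 - 469/898 = -666785/898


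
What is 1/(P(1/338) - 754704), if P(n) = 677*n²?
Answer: -114244/86220403099 ≈ -1.3250e-6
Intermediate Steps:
1/(P(1/338) - 754704) = 1/(677*(1/338)² - 754704) = 1/(677*(1/114244) - 754704) = 1/(677/114244 - 754704) = 1/(-86220403099/114244) = -114244/86220403099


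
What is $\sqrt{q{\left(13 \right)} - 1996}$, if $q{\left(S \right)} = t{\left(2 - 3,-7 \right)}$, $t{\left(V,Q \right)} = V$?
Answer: $i \sqrt{1997} \approx 44.688 i$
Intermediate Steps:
$q{\left(S \right)} = -1$ ($q{\left(S \right)} = 2 - 3 = -1$)
$\sqrt{q{\left(13 \right)} - 1996} = \sqrt{-1 - 1996} = \sqrt{-1997} = i \sqrt{1997}$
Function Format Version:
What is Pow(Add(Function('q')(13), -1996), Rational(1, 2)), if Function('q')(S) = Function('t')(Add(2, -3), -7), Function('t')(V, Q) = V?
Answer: Mul(I, Pow(1997, Rational(1, 2))) ≈ Mul(44.688, I)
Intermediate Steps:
Function('q')(S) = -1 (Function('q')(S) = Add(2, -3) = -1)
Pow(Add(Function('q')(13), -1996), Rational(1, 2)) = Pow(Add(-1, -1996), Rational(1, 2)) = Pow(-1997, Rational(1, 2)) = Mul(I, Pow(1997, Rational(1, 2)))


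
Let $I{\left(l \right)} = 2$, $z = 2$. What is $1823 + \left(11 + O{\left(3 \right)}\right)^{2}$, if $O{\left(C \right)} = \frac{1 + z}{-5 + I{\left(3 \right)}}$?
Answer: $1923$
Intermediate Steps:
$O{\left(C \right)} = -1$ ($O{\left(C \right)} = \frac{1 + 2}{-5 + 2} = \frac{3}{-3} = 3 \left(- \frac{1}{3}\right) = -1$)
$1823 + \left(11 + O{\left(3 \right)}\right)^{2} = 1823 + \left(11 - 1\right)^{2} = 1823 + 10^{2} = 1823 + 100 = 1923$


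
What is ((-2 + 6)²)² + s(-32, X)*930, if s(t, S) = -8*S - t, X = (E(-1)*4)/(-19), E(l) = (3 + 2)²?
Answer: 1314304/19 ≈ 69174.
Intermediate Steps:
E(l) = 25 (E(l) = 5² = 25)
X = -100/19 (X = (25*4)/(-19) = 100*(-1/19) = -100/19 ≈ -5.2632)
s(t, S) = -t - 8*S
((-2 + 6)²)² + s(-32, X)*930 = ((-2 + 6)²)² + (-1*(-32) - 8*(-100/19))*930 = (4²)² + (32 + 800/19)*930 = 16² + (1408/19)*930 = 256 + 1309440/19 = 1314304/19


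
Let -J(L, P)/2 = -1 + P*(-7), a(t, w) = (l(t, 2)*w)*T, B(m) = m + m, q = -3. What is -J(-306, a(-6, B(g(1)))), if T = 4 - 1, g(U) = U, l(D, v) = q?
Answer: 250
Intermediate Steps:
l(D, v) = -3
B(m) = 2*m
T = 3
a(t, w) = -9*w (a(t, w) = -3*w*3 = -9*w)
J(L, P) = 2 + 14*P (J(L, P) = -2*(-1 + P*(-7)) = -2*(-1 - 7*P) = 2 + 14*P)
-J(-306, a(-6, B(g(1)))) = -(2 + 14*(-18)) = -(2 - 252) = -1*(-250) = 250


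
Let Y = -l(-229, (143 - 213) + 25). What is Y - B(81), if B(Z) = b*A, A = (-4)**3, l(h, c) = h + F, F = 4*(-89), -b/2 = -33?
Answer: 4809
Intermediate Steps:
b = 66 (b = -2*(-33) = 66)
F = -356
l(h, c) = -356 + h (l(h, c) = h - 356 = -356 + h)
A = -64
Y = 585 (Y = -(-356 - 229) = -1*(-585) = 585)
B(Z) = -4224 (B(Z) = 66*(-64) = -4224)
Y - B(81) = 585 - 1*(-4224) = 585 + 4224 = 4809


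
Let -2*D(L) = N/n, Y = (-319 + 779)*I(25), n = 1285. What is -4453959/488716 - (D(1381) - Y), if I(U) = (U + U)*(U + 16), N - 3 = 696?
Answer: 592198504048927/628000060 ≈ 9.4299e+5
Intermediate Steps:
N = 699 (N = 3 + 696 = 699)
I(U) = 2*U*(16 + U) (I(U) = (2*U)*(16 + U) = 2*U*(16 + U))
Y = 943000 (Y = (-319 + 779)*(2*25*(16 + 25)) = 460*(2*25*41) = 460*2050 = 943000)
D(L) = -699/2570 (D(L) = -699/(2*1285) = -½*699/1285 = -699/2570)
-4453959/488716 - (D(1381) - Y) = -4453959/488716 - (-699/2570 - 1*943000) = -4453959*1/488716 - (-699/2570 - 943000) = -4453959/488716 - 1*(-2423510699/2570) = -4453959/488716 + 2423510699/2570 = 592198504048927/628000060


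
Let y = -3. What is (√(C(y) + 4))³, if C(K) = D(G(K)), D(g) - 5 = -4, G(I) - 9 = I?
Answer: 5*√5 ≈ 11.180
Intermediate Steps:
G(I) = 9 + I
D(g) = 1 (D(g) = 5 - 4 = 1)
C(K) = 1
(√(C(y) + 4))³ = (√(1 + 4))³ = (√5)³ = 5*√5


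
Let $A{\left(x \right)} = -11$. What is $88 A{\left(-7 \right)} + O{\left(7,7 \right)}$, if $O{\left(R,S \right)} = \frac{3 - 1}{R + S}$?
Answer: $- \frac{6775}{7} \approx -967.86$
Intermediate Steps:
$O{\left(R,S \right)} = \frac{2}{R + S}$
$88 A{\left(-7 \right)} + O{\left(7,7 \right)} = 88 \left(-11\right) + \frac{2}{7 + 7} = -968 + \frac{2}{14} = -968 + 2 \cdot \frac{1}{14} = -968 + \frac{1}{7} = - \frac{6775}{7}$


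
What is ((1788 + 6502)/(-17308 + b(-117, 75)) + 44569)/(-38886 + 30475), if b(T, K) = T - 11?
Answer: -388548397/73327098 ≈ -5.2988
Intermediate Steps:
b(T, K) = -11 + T
((1788 + 6502)/(-17308 + b(-117, 75)) + 44569)/(-38886 + 30475) = ((1788 + 6502)/(-17308 + (-11 - 117)) + 44569)/(-38886 + 30475) = (8290/(-17308 - 128) + 44569)/(-8411) = (8290/(-17436) + 44569)*(-1/8411) = (8290*(-1/17436) + 44569)*(-1/8411) = (-4145/8718 + 44569)*(-1/8411) = (388548397/8718)*(-1/8411) = -388548397/73327098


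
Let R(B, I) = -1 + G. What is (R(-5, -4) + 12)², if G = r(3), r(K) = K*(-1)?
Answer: 64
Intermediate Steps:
r(K) = -K
G = -3 (G = -1*3 = -3)
R(B, I) = -4 (R(B, I) = -1 - 3 = -4)
(R(-5, -4) + 12)² = (-4 + 12)² = 8² = 64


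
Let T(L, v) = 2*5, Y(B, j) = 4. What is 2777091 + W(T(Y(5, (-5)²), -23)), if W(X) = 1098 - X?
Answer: 2778179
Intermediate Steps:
T(L, v) = 10
2777091 + W(T(Y(5, (-5)²), -23)) = 2777091 + (1098 - 1*10) = 2777091 + (1098 - 10) = 2777091 + 1088 = 2778179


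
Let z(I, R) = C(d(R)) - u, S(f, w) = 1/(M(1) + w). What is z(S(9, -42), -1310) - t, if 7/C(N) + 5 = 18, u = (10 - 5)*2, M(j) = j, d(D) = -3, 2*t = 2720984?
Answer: -17686519/13 ≈ -1.3605e+6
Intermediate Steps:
t = 1360492 (t = (½)*2720984 = 1360492)
S(f, w) = 1/(1 + w)
u = 10 (u = 5*2 = 10)
C(N) = 7/13 (C(N) = 7/(-5 + 18) = 7/13)
z(I, R) = -123/13 (z(I, R) = 7/13 - 1*10 = 7/13 - 10 = -123/13)
z(S(9, -42), -1310) - t = -123/13 - 1*1360492 = -123/13 - 1360492 = -17686519/13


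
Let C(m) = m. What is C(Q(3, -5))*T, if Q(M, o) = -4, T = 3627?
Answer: -14508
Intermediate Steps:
C(Q(3, -5))*T = -4*3627 = -14508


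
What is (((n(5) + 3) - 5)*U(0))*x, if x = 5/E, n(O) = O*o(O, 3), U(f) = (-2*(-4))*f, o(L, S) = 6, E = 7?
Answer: 0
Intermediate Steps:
U(f) = 8*f
n(O) = 6*O (n(O) = O*6 = 6*O)
x = 5/7 ≈ 0.71429
(((n(5) + 3) - 5)*U(0))*x = (((6*5 + 3) - 5)*(8*0))*(5/7) = (((30 + 3) - 5)*0)*(5/7) = ((33 - 5)*0)*(5/7) = (28*0)*(5/7) = 0*(5/7) = 0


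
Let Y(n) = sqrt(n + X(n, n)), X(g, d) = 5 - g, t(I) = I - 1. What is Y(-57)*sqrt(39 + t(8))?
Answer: sqrt(230) ≈ 15.166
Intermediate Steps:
t(I) = -1 + I
Y(n) = sqrt(5) (Y(n) = sqrt(n + (5 - n)) = sqrt(5))
Y(-57)*sqrt(39 + t(8)) = sqrt(5)*sqrt(39 + (-1 + 8)) = sqrt(5)*sqrt(39 + 7) = sqrt(5)*sqrt(46) = sqrt(230)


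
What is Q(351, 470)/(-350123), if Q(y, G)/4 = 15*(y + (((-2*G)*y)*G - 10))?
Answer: 9304287540/350123 ≈ 26574.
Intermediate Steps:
Q(y, G) = -600 + 60*y - 120*y*G² (Q(y, G) = 4*(15*(y + (((-2*G)*y)*G - 10))) = 4*(15*(y + ((-2*G*y)*G - 10))) = 4*(15*(y + (-2*y*G² - 10))) = 4*(15*(y + (-10 - 2*y*G²))) = 4*(15*(-10 + y - 2*y*G²)) = 4*(-150 + 15*y - 30*y*G²) = -600 + 60*y - 120*y*G²)
Q(351, 470)/(-350123) = (-600 + 60*351 - 120*351*470²)/(-350123) = (-600 + 21060 - 120*351*220900)*(-1/350123) = (-600 + 21060 - 9304308000)*(-1/350123) = -9304287540*(-1/350123) = 9304287540/350123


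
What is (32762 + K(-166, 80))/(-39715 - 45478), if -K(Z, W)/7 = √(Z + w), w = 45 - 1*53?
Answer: -32762/85193 + 7*I*√174/85193 ≈ -0.38456 + 0.0010838*I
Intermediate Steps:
w = -8 (w = 45 - 53 = -8)
K(Z, W) = -7*√(-8 + Z) (K(Z, W) = -7*√(Z - 8) = -7*√(-8 + Z))
(32762 + K(-166, 80))/(-39715 - 45478) = (32762 - 7*√(-8 - 166))/(-39715 - 45478) = (32762 - 7*I*√174)/(-85193) = (32762 - 7*I*√174)*(-1/85193) = -32762/85193 + 7*I*√174/85193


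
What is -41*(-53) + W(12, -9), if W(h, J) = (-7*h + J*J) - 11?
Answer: 2159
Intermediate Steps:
W(h, J) = -11 + J**2 - 7*h (W(h, J) = (-7*h + J**2) - 11 = (J**2 - 7*h) - 11 = -11 + J**2 - 7*h)
-41*(-53) + W(12, -9) = -41*(-53) + (-11 + (-9)**2 - 7*12) = 2173 + (-11 + 81 - 84) = 2173 - 14 = 2159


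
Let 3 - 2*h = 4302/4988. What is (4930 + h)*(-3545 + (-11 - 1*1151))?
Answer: -115774176897/4988 ≈ -2.3211e+7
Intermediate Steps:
h = 5331/4988 (h = 3/2 - 2151/4988 = 5331/4988 ≈ 1.0688)
(4930 + h)*(-3545 + (-11 - 1*1151)) = (4930 + 5331/4988)*(-3545 + (-11 - 1*1151)) = 24596171*(-3545 + (-11 - 1151))/4988 = 24596171*(-3545 - 1162)/4988 = (24596171/4988)*(-4707) = -115774176897/4988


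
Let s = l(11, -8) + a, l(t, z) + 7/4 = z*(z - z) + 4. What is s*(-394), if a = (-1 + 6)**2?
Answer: -21473/2 ≈ -10737.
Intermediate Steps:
l(t, z) = 9/4 (l(t, z) = -7/4 + (z*(z - z) + 4) = -7/4 + (z*0 + 4) = -7/4 + (0 + 4) = -7/4 + 4 = 9/4)
a = 25 (a = 5**2 = 25)
s = 109/4 (s = 9/4 + 25 = 109/4 ≈ 27.250)
s*(-394) = (109/4)*(-394) = -21473/2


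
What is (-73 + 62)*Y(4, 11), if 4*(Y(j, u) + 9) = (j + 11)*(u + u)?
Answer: -1617/2 ≈ -808.50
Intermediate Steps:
Y(j, u) = -9 + u*(11 + j)/2 (Y(j, u) = -9 + ((j + 11)*(u + u))/4 = -9 + ((11 + j)*(2*u))/4 = -9 + (2*u*(11 + j))/4 = -9 + u*(11 + j)/2)
(-73 + 62)*Y(4, 11) = (-73 + 62)*(-9 + (11/2)*11 + (1/2)*4*11) = -11*(-9 + 121/2 + 22) = -11*147/2 = -1617/2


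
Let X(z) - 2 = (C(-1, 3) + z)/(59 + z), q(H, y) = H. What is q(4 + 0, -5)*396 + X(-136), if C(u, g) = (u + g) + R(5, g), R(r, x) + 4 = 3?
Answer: 122257/77 ≈ 1587.8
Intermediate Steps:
R(r, x) = -1 (R(r, x) = -4 + 3 = -1)
C(u, g) = -1 + g + u (C(u, g) = (u + g) - 1 = (g + u) - 1 = -1 + g + u)
X(z) = 2 + (1 + z)/(59 + z) (X(z) = 2 + ((-1 + 3 - 1) + z)/(59 + z) = 2 + (1 + z)/(59 + z))
q(4 + 0, -5)*396 + X(-136) = (4 + 0)*396 + (119 + 3*(-136))/(59 - 136) = 4*396 + (119 - 408)/(-77) = 1584 - 1/77*(-289) = 1584 + 289/77 = 122257/77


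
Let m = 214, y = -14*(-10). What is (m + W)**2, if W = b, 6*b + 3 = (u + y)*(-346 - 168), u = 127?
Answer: 2053811761/4 ≈ 5.1345e+8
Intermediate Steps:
y = 140
b = -45747/2 (b = -1/2 + ((127 + 140)*(-346 - 168))/6 = -1/2 + (267*(-514))/6 = -1/2 + (1/6)*(-137238) = -1/2 - 22873 = -45747/2 ≈ -22874.)
W = -45747/2 ≈ -22874.
(m + W)**2 = (214 - 45747/2)**2 = (-45319/2)**2 = 2053811761/4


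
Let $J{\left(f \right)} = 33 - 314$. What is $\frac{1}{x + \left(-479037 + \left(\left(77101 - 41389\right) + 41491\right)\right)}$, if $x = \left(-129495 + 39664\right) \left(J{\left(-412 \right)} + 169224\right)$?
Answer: $- \frac{1}{15176720467} \approx -6.589 \cdot 10^{-11}$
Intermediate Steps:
$J{\left(f \right)} = -281$ ($J{\left(f \right)} = 33 - 314 = -281$)
$x = -15176318633$ ($x = \left(-129495 + 39664\right) \left(-281 + 169224\right) = \left(-89831\right) 168943 = -15176318633$)
$\frac{1}{x + \left(-479037 + \left(\left(77101 - 41389\right) + 41491\right)\right)} = \frac{1}{-15176318633 + \left(-479037 + \left(\left(77101 - 41389\right) + 41491\right)\right)} = \frac{1}{-15176318633 + \left(-479037 + \left(35712 + 41491\right)\right)} = \frac{1}{-15176318633 + \left(-479037 + 77203\right)} = \frac{1}{-15176318633 - 401834} = \frac{1}{-15176720467} = - \frac{1}{15176720467}$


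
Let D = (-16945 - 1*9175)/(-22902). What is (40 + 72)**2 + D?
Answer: 143654404/11451 ≈ 12545.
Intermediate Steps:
D = 13060/11451 (D = (-16945 - 9175)*(-1/22902) = -26120*(-1/22902) = 13060/11451 ≈ 1.1405)
(40 + 72)**2 + D = (40 + 72)**2 + 13060/11451 = 112**2 + 13060/11451 = 12544 + 13060/11451 = 143654404/11451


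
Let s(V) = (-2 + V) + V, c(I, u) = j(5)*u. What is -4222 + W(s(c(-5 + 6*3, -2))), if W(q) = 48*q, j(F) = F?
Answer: -5278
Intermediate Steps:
c(I, u) = 5*u
s(V) = -2 + 2*V
-4222 + W(s(c(-5 + 6*3, -2))) = -4222 + 48*(-2 + 2*(5*(-2))) = -4222 + 48*(-2 + 2*(-10)) = -4222 + 48*(-2 - 20) = -4222 + 48*(-22) = -4222 - 1056 = -5278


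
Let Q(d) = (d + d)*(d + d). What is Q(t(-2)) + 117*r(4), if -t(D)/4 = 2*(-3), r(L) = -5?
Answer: 1719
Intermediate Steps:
t(D) = 24 (t(D) = -8*(-3) = -4*(-6) = 24)
Q(d) = 4*d**2 (Q(d) = (2*d)*(2*d) = 4*d**2)
Q(t(-2)) + 117*r(4) = 4*24**2 + 117*(-5) = 4*576 - 585 = 2304 - 585 = 1719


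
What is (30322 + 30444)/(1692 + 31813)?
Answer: 60766/33505 ≈ 1.8136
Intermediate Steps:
(30322 + 30444)/(1692 + 31813) = 60766/33505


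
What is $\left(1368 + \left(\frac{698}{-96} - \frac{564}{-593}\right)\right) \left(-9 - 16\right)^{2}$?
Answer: $\frac{24224291875}{28464} \approx 8.5105 \cdot 10^{5}$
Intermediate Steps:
$\left(1368 + \left(\frac{698}{-96} - \frac{564}{-593}\right)\right) \left(-9 - 16\right)^{2} = \left(1368 + \left(698 \left(- \frac{1}{96}\right) - - \frac{564}{593}\right)\right) \left(-25\right)^{2} = \left(1368 + \left(- \frac{349}{48} + \frac{564}{593}\right)\right) 625 = \left(1368 - \frac{179885}{28464}\right) 625 = \frac{38758867}{28464} \cdot 625 = \frac{24224291875}{28464}$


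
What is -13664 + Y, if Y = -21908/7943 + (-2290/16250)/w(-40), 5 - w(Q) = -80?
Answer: -1153397652419/84394375 ≈ -13667.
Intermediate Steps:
w(Q) = 85 (w(Q) = 5 - 1*(-80) = 5 + 80 = 85)
Y = -232912419/84394375 (Y = -21908/7943 - 2290/16250/85 = -21908*1/7943 - 2290*1/16250*(1/85) = -21908/7943 - 229/1625*1/85 = -21908/7943 - 229/138125 = -232912419/84394375 ≈ -2.7598)
-13664 + Y = -13664 - 232912419/84394375 = -1153397652419/84394375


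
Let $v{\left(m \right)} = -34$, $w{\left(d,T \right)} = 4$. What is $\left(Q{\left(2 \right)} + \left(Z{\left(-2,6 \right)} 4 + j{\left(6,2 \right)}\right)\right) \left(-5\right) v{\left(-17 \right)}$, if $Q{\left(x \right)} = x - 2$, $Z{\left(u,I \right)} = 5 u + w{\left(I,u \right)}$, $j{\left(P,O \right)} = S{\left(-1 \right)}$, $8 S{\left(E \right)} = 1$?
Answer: $- \frac{16235}{4} \approx -4058.8$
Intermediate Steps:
$S{\left(E \right)} = \frac{1}{8}$ ($S{\left(E \right)} = \frac{1}{8} \cdot 1 = \frac{1}{8}$)
$j{\left(P,O \right)} = \frac{1}{8}$
$Z{\left(u,I \right)} = 4 + 5 u$ ($Z{\left(u,I \right)} = 5 u + 4 = 4 + 5 u$)
$Q{\left(x \right)} = -2 + x$
$\left(Q{\left(2 \right)} + \left(Z{\left(-2,6 \right)} 4 + j{\left(6,2 \right)}\right)\right) \left(-5\right) v{\left(-17 \right)} = \left(\left(-2 + 2\right) + \left(\left(4 + 5 \left(-2\right)\right) 4 + \frac{1}{8}\right)\right) \left(-5\right) \left(-34\right) = \left(0 + \left(\left(4 - 10\right) 4 + \frac{1}{8}\right)\right) \left(-5\right) \left(-34\right) = \left(0 + \left(\left(-6\right) 4 + \frac{1}{8}\right)\right) \left(-5\right) \left(-34\right) = \left(0 + \left(-24 + \frac{1}{8}\right)\right) \left(-5\right) \left(-34\right) = \left(0 - \frac{191}{8}\right) \left(-5\right) \left(-34\right) = \left(- \frac{191}{8}\right) \left(-5\right) \left(-34\right) = \frac{955}{8} \left(-34\right) = - \frac{16235}{4}$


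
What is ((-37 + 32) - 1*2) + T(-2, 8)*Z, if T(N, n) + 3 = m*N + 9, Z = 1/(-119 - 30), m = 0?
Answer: -1049/149 ≈ -7.0403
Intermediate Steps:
Z = -1/149 (Z = 1/(-149) = -1/149 ≈ -0.0067114)
T(N, n) = 6 (T(N, n) = -3 + (0*N + 9) = -3 + (0 + 9) = -3 + 9 = 6)
((-37 + 32) - 1*2) + T(-2, 8)*Z = ((-37 + 32) - 1*2) + 6*(-1/149) = (-5 - 2) - 6/149 = -7 - 6/149 = -1049/149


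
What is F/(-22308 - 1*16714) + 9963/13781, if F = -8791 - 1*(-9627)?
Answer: 188627635/268881091 ≈ 0.70153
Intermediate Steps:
F = 836 (F = -8791 + 9627 = 836)
F/(-22308 - 1*16714) + 9963/13781 = 836/(-22308 - 1*16714) + 9963/13781 = 836/(-22308 - 16714) + 9963*(1/13781) = 836/(-39022) + 9963/13781 = 836*(-1/39022) + 9963/13781 = -418/19511 + 9963/13781 = 188627635/268881091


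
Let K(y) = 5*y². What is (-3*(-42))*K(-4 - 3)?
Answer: 30870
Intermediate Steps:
(-3*(-42))*K(-4 - 3) = (-3*(-42))*(5*(-4 - 3)²) = 126*(5*(-7)²) = 126*(5*49) = 126*245 = 30870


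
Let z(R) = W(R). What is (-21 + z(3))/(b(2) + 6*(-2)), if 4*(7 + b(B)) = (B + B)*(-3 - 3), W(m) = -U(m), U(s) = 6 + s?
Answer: 6/5 ≈ 1.2000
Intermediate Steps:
W(m) = -6 - m (W(m) = -(6 + m) = -6 - m)
b(B) = -7 - 3*B (b(B) = -7 + ((B + B)*(-3 - 3))/4 = -7 + ((2*B)*(-6))/4 = -7 + (-12*B)/4 = -7 - 3*B)
z(R) = -6 - R
(-21 + z(3))/(b(2) + 6*(-2)) = (-21 + (-6 - 1*3))/((-7 - 3*2) + 6*(-2)) = (-21 + (-6 - 3))/((-7 - 6) - 12) = (-21 - 9)/(-13 - 12) = -30/(-25) = -30*(-1/25) = 6/5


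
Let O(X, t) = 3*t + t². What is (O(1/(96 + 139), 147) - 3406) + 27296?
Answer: 45940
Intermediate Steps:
O(X, t) = t² + 3*t
(O(1/(96 + 139), 147) - 3406) + 27296 = (147*(3 + 147) - 3406) + 27296 = (147*150 - 3406) + 27296 = (22050 - 3406) + 27296 = 18644 + 27296 = 45940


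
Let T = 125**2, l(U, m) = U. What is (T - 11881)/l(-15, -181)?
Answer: -1248/5 ≈ -249.60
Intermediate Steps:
T = 15625
(T - 11881)/l(-15, -181) = (15625 - 11881)/(-15) = 3744*(-1/15) = -1248/5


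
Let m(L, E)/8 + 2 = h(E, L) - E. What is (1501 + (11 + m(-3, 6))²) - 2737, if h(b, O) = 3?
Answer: -395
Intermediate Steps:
m(L, E) = 8 - 8*E (m(L, E) = -16 + 8*(3 - E) = -16 + (24 - 8*E) = 8 - 8*E)
(1501 + (11 + m(-3, 6))²) - 2737 = (1501 + (11 + (8 - 8*6))²) - 2737 = (1501 + (11 + (8 - 48))²) - 2737 = (1501 + (11 - 40)²) - 2737 = (1501 + (-29)²) - 2737 = (1501 + 841) - 2737 = 2342 - 2737 = -395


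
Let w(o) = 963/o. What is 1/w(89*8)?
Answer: 712/963 ≈ 0.73936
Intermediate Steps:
1/w(89*8) = 1/(963/((89*8))) = 1/(963/712) = 712/963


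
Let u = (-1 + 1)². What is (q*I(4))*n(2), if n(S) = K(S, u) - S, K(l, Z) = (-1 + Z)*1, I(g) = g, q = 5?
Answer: -60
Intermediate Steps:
u = 0 (u = 0² = 0)
K(l, Z) = -1 + Z
n(S) = -1 - S (n(S) = (-1 + 0) - S = -1 - S)
(q*I(4))*n(2) = (5*4)*(-1 - 1*2) = 20*(-1 - 2) = 20*(-3) = -60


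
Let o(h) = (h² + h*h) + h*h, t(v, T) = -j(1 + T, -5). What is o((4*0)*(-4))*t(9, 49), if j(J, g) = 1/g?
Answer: 0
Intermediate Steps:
j(J, g) = 1/g
t(v, T) = ⅕ (t(v, T) = -1/(-5) = -1*(-⅕) = ⅕)
o(h) = 3*h² (o(h) = (h² + h²) + h² = 2*h² + h² = 3*h²)
o((4*0)*(-4))*t(9, 49) = (3*((4*0)*(-4))²)*(⅕) = (3*(0*(-4))²)*(⅕) = (3*0²)*(⅕) = (3*0)*(⅕) = 0*(⅕) = 0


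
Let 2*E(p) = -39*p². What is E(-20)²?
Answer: 60840000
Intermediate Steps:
E(p) = -39*p²/2 (E(p) = (-39*p²)/2 = -39*p²/2)
E(-20)² = (-39/2*(-20)²)² = (-39/2*400)² = (-7800)² = 60840000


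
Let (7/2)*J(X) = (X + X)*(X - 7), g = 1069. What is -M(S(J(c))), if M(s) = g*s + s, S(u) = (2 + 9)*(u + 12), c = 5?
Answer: -517880/7 ≈ -73983.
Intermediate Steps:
J(X) = 4*X*(-7 + X)/7 (J(X) = 2*((X + X)*(X - 7))/7 = 2*((2*X)*(-7 + X))/7 = 2*(2*X*(-7 + X))/7 = 4*X*(-7 + X)/7)
S(u) = 132 + 11*u (S(u) = 11*(12 + u) = 132 + 11*u)
M(s) = 1070*s (M(s) = 1069*s + s = 1070*s)
-M(S(J(c))) = -1070*(132 + 11*((4/7)*5*(-7 + 5))) = -1070*(132 + 11*((4/7)*5*(-2))) = -1070*(132 + 11*(-40/7)) = -1070*(132 - 440/7) = -1070*484/7 = -1*517880/7 = -517880/7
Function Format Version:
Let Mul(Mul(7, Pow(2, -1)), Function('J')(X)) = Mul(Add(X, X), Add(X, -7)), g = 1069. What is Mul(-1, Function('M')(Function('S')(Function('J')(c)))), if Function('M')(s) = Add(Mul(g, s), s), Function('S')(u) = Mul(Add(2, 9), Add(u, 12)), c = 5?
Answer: Rational(-517880, 7) ≈ -73983.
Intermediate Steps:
Function('J')(X) = Mul(Rational(4, 7), X, Add(-7, X)) (Function('J')(X) = Mul(Rational(2, 7), Mul(Add(X, X), Add(X, -7))) = Mul(Rational(2, 7), Mul(Mul(2, X), Add(-7, X))) = Mul(Rational(2, 7), Mul(2, X, Add(-7, X))) = Mul(Rational(4, 7), X, Add(-7, X)))
Function('S')(u) = Add(132, Mul(11, u)) (Function('S')(u) = Mul(11, Add(12, u)) = Add(132, Mul(11, u)))
Function('M')(s) = Mul(1070, s) (Function('M')(s) = Add(Mul(1069, s), s) = Mul(1070, s))
Mul(-1, Function('M')(Function('S')(Function('J')(c)))) = Mul(-1, Mul(1070, Add(132, Mul(11, Mul(Rational(4, 7), 5, Add(-7, 5)))))) = Mul(-1, Mul(1070, Add(132, Mul(11, Mul(Rational(4, 7), 5, -2))))) = Mul(-1, Mul(1070, Add(132, Mul(11, Rational(-40, 7))))) = Mul(-1, Mul(1070, Add(132, Rational(-440, 7)))) = Mul(-1, Mul(1070, Rational(484, 7))) = Mul(-1, Rational(517880, 7)) = Rational(-517880, 7)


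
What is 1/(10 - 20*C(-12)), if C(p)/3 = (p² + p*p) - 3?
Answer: -1/17090 ≈ -5.8514e-5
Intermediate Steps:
C(p) = -9 + 6*p² (C(p) = 3*((p² + p*p) - 3) = 3*((p² + p²) - 3) = 3*(2*p² - 3) = 3*(-3 + 2*p²) = -9 + 6*p²)
1/(10 - 20*C(-12)) = 1/(10 - 20*(-9 + 6*(-12)²)) = 1/(10 - 20*(-9 + 6*144)) = 1/(10 - 20*(-9 + 864)) = 1/(10 - 20*855) = 1/(10 - 17100) = 1/(-17090) = -1/17090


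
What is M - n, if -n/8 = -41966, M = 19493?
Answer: -316235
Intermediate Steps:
n = 335728 (n = -8*(-41966) = 335728)
M - n = 19493 - 1*335728 = 19493 - 335728 = -316235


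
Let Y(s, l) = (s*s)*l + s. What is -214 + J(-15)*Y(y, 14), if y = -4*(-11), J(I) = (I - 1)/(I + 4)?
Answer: 39274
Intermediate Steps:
J(I) = (-1 + I)/(4 + I)
y = 44
Y(s, l) = s + l*s² (Y(s, l) = s²*l + s = l*s² + s = s + l*s²)
-214 + J(-15)*Y(y, 14) = -214 + ((-1 - 15)/(4 - 15))*(44*(1 + 14*44)) = -214 + (-16/(-11))*(44*(1 + 616)) = -214 + (-1/11*(-16))*(44*617) = -214 + (16/11)*27148 = -214 + 39488 = 39274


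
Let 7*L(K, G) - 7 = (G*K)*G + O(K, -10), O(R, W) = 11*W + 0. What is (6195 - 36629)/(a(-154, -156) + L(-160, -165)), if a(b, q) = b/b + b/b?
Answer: 213038/4356089 ≈ 0.048906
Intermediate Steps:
O(R, W) = 11*W
a(b, q) = 2 (a(b, q) = 1 + 1 = 2)
L(K, G) = -103/7 + K*G²/7 (L(K, G) = 1 + ((G*K)*G + 11*(-10))/7 = 1 + (K*G² - 110)/7 = 1 + (-110 + K*G²)/7 = 1 + (-110/7 + K*G²/7) = -103/7 + K*G²/7)
(6195 - 36629)/(a(-154, -156) + L(-160, -165)) = (6195 - 36629)/(2 + (-103/7 + (⅐)*(-160)*(-165)²)) = -30434/(2 + (-103/7 + (⅐)*(-160)*27225)) = -30434/(2 + (-103/7 - 4356000/7)) = -30434/(2 - 4356103/7) = -30434/(-4356089/7) = -30434*(-7/4356089) = 213038/4356089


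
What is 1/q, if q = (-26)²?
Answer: 1/676 ≈ 0.0014793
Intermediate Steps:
q = 676
1/q = 1/676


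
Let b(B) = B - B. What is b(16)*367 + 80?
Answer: 80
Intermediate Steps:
b(B) = 0
b(16)*367 + 80 = 0*367 + 80 = 0 + 80 = 80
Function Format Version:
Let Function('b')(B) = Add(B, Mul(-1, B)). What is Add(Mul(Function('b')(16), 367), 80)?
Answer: 80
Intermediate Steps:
Function('b')(B) = 0
Add(Mul(Function('b')(16), 367), 80) = Add(Mul(0, 367), 80) = Add(0, 80) = 80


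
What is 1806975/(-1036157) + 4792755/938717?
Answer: 3269808491460/972658190569 ≈ 3.3617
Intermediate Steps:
1806975/(-1036157) + 4792755/938717 = 1806975*(-1/1036157) + 4792755*(1/938717) = -1806975/1036157 + 4792755/938717 = 3269808491460/972658190569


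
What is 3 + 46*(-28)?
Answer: -1285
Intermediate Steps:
3 + 46*(-28) = 3 - 1288 = -1285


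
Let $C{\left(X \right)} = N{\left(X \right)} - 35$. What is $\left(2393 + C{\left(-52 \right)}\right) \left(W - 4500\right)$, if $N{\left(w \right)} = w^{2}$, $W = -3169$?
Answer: $-38820478$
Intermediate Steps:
$C{\left(X \right)} = -35 + X^{2}$ ($C{\left(X \right)} = X^{2} - 35 = -35 + X^{2}$)
$\left(2393 + C{\left(-52 \right)}\right) \left(W - 4500\right) = \left(2393 - \left(35 - \left(-52\right)^{2}\right)\right) \left(-3169 - 4500\right) = \left(2393 + \left(-35 + 2704\right)\right) \left(-7669\right) = \left(2393 + 2669\right) \left(-7669\right) = 5062 \left(-7669\right) = -38820478$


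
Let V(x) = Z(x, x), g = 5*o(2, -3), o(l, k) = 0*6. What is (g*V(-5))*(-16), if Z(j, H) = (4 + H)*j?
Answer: 0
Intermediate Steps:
o(l, k) = 0
g = 0 (g = 5*0 = 0)
Z(j, H) = j*(4 + H)
V(x) = x*(4 + x)
(g*V(-5))*(-16) = (0*(-5*(4 - 5)))*(-16) = (0*(-5*(-1)))*(-16) = (0*5)*(-16) = 0*(-16) = 0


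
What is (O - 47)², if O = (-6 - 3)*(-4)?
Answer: 121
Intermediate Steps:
O = 36 (O = -9*(-4) = 36)
(O - 47)² = (36 - 47)² = (-11)² = 121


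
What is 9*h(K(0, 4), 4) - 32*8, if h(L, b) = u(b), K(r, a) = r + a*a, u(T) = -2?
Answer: -274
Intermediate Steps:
K(r, a) = r + a²
h(L, b) = -2
9*h(K(0, 4), 4) - 32*8 = 9*(-2) - 32*8 = -18 - 256 = -274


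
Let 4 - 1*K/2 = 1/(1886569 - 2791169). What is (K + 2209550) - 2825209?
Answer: -278458947299/452300 ≈ -6.1565e+5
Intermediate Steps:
K = 3618401/452300 (K = 8 - 2/(1886569 - 2791169) = 8 - 2/(-904600) = 8 - 2*(-1/904600) = 8 + 1/452300 = 3618401/452300 ≈ 8.0000)
(K + 2209550) - 2825209 = (3618401/452300 + 2209550) - 2825209 = 999383083401/452300 - 2825209 = -278458947299/452300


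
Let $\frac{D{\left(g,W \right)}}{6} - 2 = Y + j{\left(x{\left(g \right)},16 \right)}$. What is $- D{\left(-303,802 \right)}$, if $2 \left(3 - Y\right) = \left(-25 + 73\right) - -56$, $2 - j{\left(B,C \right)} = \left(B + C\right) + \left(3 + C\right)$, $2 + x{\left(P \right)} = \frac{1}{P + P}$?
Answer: $\frac{47267}{101} \approx 467.99$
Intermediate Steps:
$x{\left(P \right)} = -2 + \frac{1}{2 P}$ ($x{\left(P \right)} = -2 + \frac{1}{P + P} = -2 + \frac{1}{2 P}$)
$j{\left(B,C \right)} = -1 - B - 2 C$ ($j{\left(B,C \right)} = 2 - \left(\left(B + C\right) + \left(3 + C\right)\right) = 2 - \left(3 + B + 2 C\right) = -1 - B - 2 C$)
$Y = -49$ ($Y = 3 - \frac{\left(-25 + 73\right) - -56}{2} = 3 - \frac{48 + 56}{2} = 3 - 52 = -49$)
$D{\left(g,W \right)} = -468 - \frac{3}{g}$ ($D{\left(g,W \right)} = 12 + 6 \left(-49 - \left(31 + \frac{1}{2 g}\right)\right) = 12 + 6 \left(-80 - \frac{1}{2 g}\right) = 12 - \left(480 + \frac{3}{g}\right) = -468 - \frac{3}{g}$)
$- D{\left(-303,802 \right)} = - (-468 - \frac{3}{-303}) = - (-468 - - \frac{1}{101}) = - (-468 + \frac{1}{101}) = \left(-1\right) \left(- \frac{47267}{101}\right) = \frac{47267}{101}$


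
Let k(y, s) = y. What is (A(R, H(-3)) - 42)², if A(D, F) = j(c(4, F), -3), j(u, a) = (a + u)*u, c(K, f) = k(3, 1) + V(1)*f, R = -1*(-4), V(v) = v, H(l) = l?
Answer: 1764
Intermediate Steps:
R = 4
c(K, f) = 3 + f (c(K, f) = 3 + 1*f = 3 + f)
j(u, a) = u*(a + u)
A(D, F) = F*(3 + F) (A(D, F) = (3 + F)*(-3 + (3 + F)) = (3 + F)*F = F*(3 + F))
(A(R, H(-3)) - 42)² = (-3*(3 - 3) - 42)² = (-3*0 - 42)² = (0 - 42)² = (-42)² = 1764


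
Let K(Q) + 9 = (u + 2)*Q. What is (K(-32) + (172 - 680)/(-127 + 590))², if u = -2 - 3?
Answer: 1581891529/214369 ≈ 7379.3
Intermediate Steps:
u = -5
K(Q) = -9 - 3*Q (K(Q) = -9 + (-5 + 2)*Q = -9 - 3*Q)
(K(-32) + (172 - 680)/(-127 + 590))² = ((-9 - 3*(-32)) + (172 - 680)/(-127 + 590))² = ((-9 + 96) - 508/463)² = (87 - 508*1/463)² = (87 - 508/463)² = (39773/463)² = 1581891529/214369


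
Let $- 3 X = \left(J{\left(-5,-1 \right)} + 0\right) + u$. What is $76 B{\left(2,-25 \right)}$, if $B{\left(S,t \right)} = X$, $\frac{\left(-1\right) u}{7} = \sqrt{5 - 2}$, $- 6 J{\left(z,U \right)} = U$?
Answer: $- \frac{38}{9} + \frac{532 \sqrt{3}}{3} \approx 302.93$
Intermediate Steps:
$J{\left(z,U \right)} = - \frac{U}{6}$
$u = - 7 \sqrt{3}$ ($u = - 7 \sqrt{5 - 2} = - 7 \sqrt{3} \approx -12.124$)
$X = - \frac{1}{18} + \frac{7 \sqrt{3}}{3}$ ($X = - \frac{\left(\left(- \frac{1}{6}\right) \left(-1\right) + 0\right) - 7 \sqrt{3}}{3} = - \frac{\left(\frac{1}{6} + 0\right) - 7 \sqrt{3}}{3} = - \frac{\frac{1}{6} - 7 \sqrt{3}}{3} = - \frac{1}{18} + \frac{7 \sqrt{3}}{3} \approx 3.9859$)
$B{\left(S,t \right)} = - \frac{1}{18} + \frac{7 \sqrt{3}}{3}$
$76 B{\left(2,-25 \right)} = 76 \left(- \frac{1}{18} + \frac{7 \sqrt{3}}{3}\right) = - \frac{38}{9} + \frac{532 \sqrt{3}}{3}$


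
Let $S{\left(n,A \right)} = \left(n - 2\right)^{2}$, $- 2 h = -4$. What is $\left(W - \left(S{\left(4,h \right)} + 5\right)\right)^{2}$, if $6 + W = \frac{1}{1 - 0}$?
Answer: $196$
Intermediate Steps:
$h = 2$ ($h = \left(- \frac{1}{2}\right) \left(-4\right) = 2$)
$S{\left(n,A \right)} = \left(-2 + n\right)^{2}$
$W = -5$ ($W = -6 + \frac{1}{1 - 0} = -6 + \frac{1}{1 + \left(\left(-4 + 5\right) - 1\right)} = -6 + \frac{1}{1 + \left(1 - 1\right)} = -6 + \frac{1}{1 + 0} = -6 + 1^{-1} = -6 + 1 = -5$)
$\left(W - \left(S{\left(4,h \right)} + 5\right)\right)^{2} = \left(-5 - \left(\left(-2 + 4\right)^{2} + 5\right)\right)^{2} = \left(-5 - \left(2^{2} + 5\right)\right)^{2} = \left(-5 - \left(4 + 5\right)\right)^{2} = \left(-5 - 9\right)^{2} = \left(-14\right)^{2} = 196$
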